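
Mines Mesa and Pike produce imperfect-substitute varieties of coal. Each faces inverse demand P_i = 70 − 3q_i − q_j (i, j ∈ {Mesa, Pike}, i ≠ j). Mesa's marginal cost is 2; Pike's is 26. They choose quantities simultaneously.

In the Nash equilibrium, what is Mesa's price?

Mine Mesa's profit: π = q_{Mesa}(70 − 3q_{Mesa} − q_{Pike}) − 2q_{Mesa}.
∂π/∂q_{Mesa} = 68 − 6q_{Mesa} − q_{Pike} = 0 ⇒ q_{Mesa} = 34/3 − (1/6)q_{Pike}.
Similarly q_{Pike} = 22/3 − (1/6)q_{Mesa}.
Plugging q_{Pike} into Mesa's best response: q_{Mesa} = 34/3 − (1/6)(22/3 − (1/6)q_{Mesa}) ⇒ (35/36)q_{Mesa} = 91/9, so q_{Mesa} = 10.4.
Then q_{Pike} = 22/3 − (1/6)·10.4 = 5.6.
P_{Mesa} = 70 − 3·10.4 − 5.6 = 33.2.

33.2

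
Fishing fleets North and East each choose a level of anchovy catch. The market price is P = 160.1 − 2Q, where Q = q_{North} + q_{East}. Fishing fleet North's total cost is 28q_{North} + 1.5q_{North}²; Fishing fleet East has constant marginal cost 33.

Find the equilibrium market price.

Fishing fleet North's profit: π = q_{North}(160.1 − 2(q_{North} + q_{East})) − 28q_{North} − 1.5q_{North}².
∂π/∂q_{North} = 132.1 − 7q_{North} − 2q_{East} = 0, so q_{North} = 1321/70 − (2/7)q_{East}.
For East: ∂π/∂q_{East} = 127.1 − 4q_{East} − 2q_{North} = 0 ⇒ q_{East} = 31.775 − 0.5q_{North}.
Substituting the second reaction function into the first: q_{North} = 1321/70 − (2/7)(31.775 − 0.5q_{North}), which gives (6/7)q_{North} = 1371/140 ⇒ q_{North} = 11.425.
Then q_{East} = 31.775 − 0.5·11.425 = 26.0625.
Equilibrium price: P = 160.1 − 2·37.4875 = 85.125.

85.125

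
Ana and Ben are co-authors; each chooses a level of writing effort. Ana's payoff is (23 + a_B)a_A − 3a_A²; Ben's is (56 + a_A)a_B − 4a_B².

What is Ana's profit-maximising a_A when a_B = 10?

Expanding Ana's payoff: 23a_A + a_Ba_A − 3a_A².
∂π/∂a_A = 23 + a_B − 6a_A = 0, so a_A = 23/6 + (1/6)a_B.
At a_B = 10: a_A = 23/6 + (1/6)·10 = 5.5.

5.5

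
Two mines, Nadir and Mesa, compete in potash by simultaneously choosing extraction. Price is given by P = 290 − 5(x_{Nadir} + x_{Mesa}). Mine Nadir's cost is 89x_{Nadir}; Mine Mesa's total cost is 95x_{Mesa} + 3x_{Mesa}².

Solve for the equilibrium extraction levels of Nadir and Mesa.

16.6, 7

Mine Nadir's profit: π = x_{Nadir}(290 − 5(x_{Nadir} + x_{Mesa})) − 89x_{Nadir}.
∂π/∂x_{Nadir} = 201 − 10x_{Nadir} − 5x_{Mesa} = 0, so x_{Nadir} = 20.1 − 0.5x_{Mesa}.
For Mesa: ∂π/∂x_{Mesa} = 195 − 16x_{Mesa} − 5x_{Nadir} = 0 ⇒ x_{Mesa} = 12.1875 − 0.3125x_{Nadir}.
Plugging x_{Mesa} into Nadir's best response: x_{Nadir} = 20.1 − 0.5(12.1875 − 0.3125x_{Nadir}) ⇒ (27/32)x_{Nadir} = 2241/160, so x_{Nadir} = 16.6.
Then x_{Mesa} = 12.1875 − 0.3125·16.6 = 7.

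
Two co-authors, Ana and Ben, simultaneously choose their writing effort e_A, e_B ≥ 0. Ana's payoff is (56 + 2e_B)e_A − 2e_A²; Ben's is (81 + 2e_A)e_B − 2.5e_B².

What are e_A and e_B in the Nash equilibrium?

Expanding Ana's payoff: 56e_A + 2e_Be_A − 2e_A².
∂π/∂e_A = 56 + 2e_B − 4e_A = 0, so e_A = 14 + 0.5e_B.
Likewise for Ben: e_B = 16.2 + 0.4e_A.
Plugging e_B into Ana's best response: e_A = 14 + 0.5(16.2 + 0.4e_A) ⇒ 0.8e_A = 22.1, so e_A = 27.625.
Then e_B = 16.2 + 0.4·27.625 = 27.25.

27.625, 27.25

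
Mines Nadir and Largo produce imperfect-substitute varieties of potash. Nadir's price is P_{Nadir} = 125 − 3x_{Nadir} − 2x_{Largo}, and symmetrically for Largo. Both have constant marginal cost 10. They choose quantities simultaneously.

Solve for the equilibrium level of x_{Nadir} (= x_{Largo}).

14.375

Mine Nadir's profit: π = x_{Nadir}(125 − 3x_{Nadir} − 2x_{Largo}) − 10x_{Nadir}.
∂π/∂x_{Nadir} = 115 − 6x_{Nadir} − 2x_{Largo} = 0 ⇒ x_{Nadir} = 115/6 − (1/3)x_{Largo}.
By symmetry x_{Largo} = x_{Nadir}; substituting into the reaction function, (4/3)x_{Nadir} = 115/6 and x_{Nadir} = 14.375.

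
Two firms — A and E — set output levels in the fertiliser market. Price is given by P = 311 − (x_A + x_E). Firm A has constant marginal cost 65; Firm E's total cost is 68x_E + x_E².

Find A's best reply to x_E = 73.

Firm A's profit: π = x_A(311 − (x_A + x_E)) − 65x_A.
∂π/∂x_A = 246 − 2x_A − x_E = 0, so x_A = 123 − 0.5x_E.
At x_E = 73: x_A = 123 − 0.5·73 = 86.5.

86.5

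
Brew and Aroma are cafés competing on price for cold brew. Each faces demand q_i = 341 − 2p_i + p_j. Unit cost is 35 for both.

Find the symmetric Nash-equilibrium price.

137

Brew's profit: π = (p_{Brew} − 35)(341 − 2p_{Brew} + p_{Aroma}).
∂π/∂p_{Brew} = 411 − 4p_{Brew} + p_{Aroma} = 0 ⇒ p_{Brew} = 102.75 + 0.25p_{Aroma}.
By symmetry p_{Aroma} = p_{Brew}; substituting into the reaction function, 0.75p_{Brew} = 102.75 and p_{Brew} = 137.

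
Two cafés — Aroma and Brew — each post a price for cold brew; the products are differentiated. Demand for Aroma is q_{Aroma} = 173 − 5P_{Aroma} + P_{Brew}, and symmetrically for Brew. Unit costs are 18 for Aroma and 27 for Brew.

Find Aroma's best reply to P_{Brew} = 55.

31.8

Aroma's profit: π = (P_{Aroma} − 18)(173 − 5P_{Aroma} + P_{Brew}).
∂π/∂P_{Aroma} = 263 − 10P_{Aroma} + P_{Brew} = 0 ⇒ P_{Aroma} = 26.3 + 0.1P_{Brew}.
At P_{Brew} = 55: P_{Aroma} = 26.3 + 0.1·55 = 31.8.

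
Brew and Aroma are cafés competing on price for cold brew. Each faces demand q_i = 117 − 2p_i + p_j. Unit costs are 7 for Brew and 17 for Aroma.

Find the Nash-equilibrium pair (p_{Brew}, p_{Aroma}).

45, 49

Brew's profit: π = (p_{Brew} − 7)(117 − 2p_{Brew} + p_{Aroma}).
∂π/∂p_{Brew} = 131 − 4p_{Brew} + p_{Aroma} = 0 ⇒ p_{Brew} = 32.75 + 0.25p_{Aroma}.
Similarly p_{Aroma} = 37.75 + 0.25p_{Brew}.
Plugging p_{Aroma} into Brew's best response: p_{Brew} = 32.75 + 0.25(37.75 + 0.25p_{Brew}) ⇒ 0.9375p_{Brew} = 42.1875, so p_{Brew} = 45.
Then p_{Aroma} = 37.75 + 0.25·45 = 49.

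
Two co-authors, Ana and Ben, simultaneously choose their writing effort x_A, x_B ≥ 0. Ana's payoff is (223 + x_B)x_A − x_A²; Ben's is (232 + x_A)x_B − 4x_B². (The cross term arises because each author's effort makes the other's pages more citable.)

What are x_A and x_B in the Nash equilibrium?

Expanding Ana's payoff: 223x_A + x_Bx_A − x_A².
∂π/∂x_A = 223 + x_B − 2x_A = 0, so x_A = 111.5 + 0.5x_B.
Likewise for Ben: x_B = 29 + 0.125x_A.
Solving the two reaction functions simultaneously: (1 − (0.5)(0.125))x_A = 111.5 + 0.5·29, so 0.9375x_A = 126 and x_A = 134.4.
Then x_B = 29 + 0.125·134.4 = 45.8.

134.4, 45.8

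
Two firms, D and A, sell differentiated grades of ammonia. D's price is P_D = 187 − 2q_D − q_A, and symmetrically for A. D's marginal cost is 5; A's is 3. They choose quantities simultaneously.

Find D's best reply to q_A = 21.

40.25

Firm D's profit: π = q_D(187 − 2q_D − q_A) − 5q_D.
∂π/∂q_D = 182 − 4q_D − q_A = 0 ⇒ q_D = 45.5 − 0.25q_A.
At q_A = 21: q_D = 45.5 − 0.25·21 = 40.25.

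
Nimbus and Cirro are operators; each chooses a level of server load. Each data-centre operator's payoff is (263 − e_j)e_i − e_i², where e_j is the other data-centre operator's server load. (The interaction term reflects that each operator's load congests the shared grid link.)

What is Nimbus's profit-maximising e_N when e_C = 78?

92.5

Nimbus's payoff is (263 − e_C)e_N − e_N².
∂π/∂e_N = 263 − e_C − 2e_N = 0, so e_N = 131.5 − 0.5e_C.
At e_C = 78: e_N = 131.5 − 0.5·78 = 92.5.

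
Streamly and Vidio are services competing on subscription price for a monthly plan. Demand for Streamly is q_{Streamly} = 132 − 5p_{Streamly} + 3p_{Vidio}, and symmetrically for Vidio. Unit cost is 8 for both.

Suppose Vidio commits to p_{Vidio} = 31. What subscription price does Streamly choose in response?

Streamly's profit: π = (p_{Streamly} − 8)(132 − 5p_{Streamly} + 3p_{Vidio}).
∂π/∂p_{Streamly} = 172 − 10p_{Streamly} + 3p_{Vidio} = 0 ⇒ p_{Streamly} = 17.2 + 0.3p_{Vidio}.
At p_{Vidio} = 31: p_{Streamly} = 17.2 + 0.3·31 = 26.5.

26.5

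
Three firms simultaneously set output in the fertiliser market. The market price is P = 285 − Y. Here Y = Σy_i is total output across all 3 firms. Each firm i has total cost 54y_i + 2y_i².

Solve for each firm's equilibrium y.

A representative firm's profit is π_i = y_i(285 − Y) − 54y_i − 2y_i², with Y = y_i + Σ_{j≠i} y_j.
First-order condition: 231 − 6y_i − Σ_{j≠i} y_j = 0.
With identical firms, set every y_j = y: then 231 − 6y − 2y = 0, i.e. y = 231/8 = 28.875.

28.875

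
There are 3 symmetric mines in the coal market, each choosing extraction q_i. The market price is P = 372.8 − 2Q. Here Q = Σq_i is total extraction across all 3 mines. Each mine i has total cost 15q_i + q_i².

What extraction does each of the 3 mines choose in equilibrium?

A representative mine's profit is π_i = q_i(372.8 − 2Q) − 15q_i − q_i², with Q = q_i + Σ_{j≠i} q_j.
First-order condition: 357.8 − 6q_i − 2Σ_{j≠i} q_j = 0.
In a symmetric equilibrium every mine chooses the same q, so Σ_{j≠i} q_j = 2q. The condition becomes 357.8 − 10q = 0, giving q = 357.8/10 = 35.78.

35.78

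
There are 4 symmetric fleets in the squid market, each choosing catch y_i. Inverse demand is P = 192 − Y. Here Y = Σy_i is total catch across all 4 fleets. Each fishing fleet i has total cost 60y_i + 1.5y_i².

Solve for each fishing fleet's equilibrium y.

16.5

A representative fishing fleet's profit is π_i = y_i(192 − Y) − 60y_i − 1.5y_i², with Y = y_i + Σ_{j≠i} y_j.
First-order condition: 132 − 5y_i − Σ_{j≠i} y_j = 0.
With identical fishing fleets, set every y_j = y: then 132 − 5y − 3y = 0, i.e. y = 132/8 = 16.5.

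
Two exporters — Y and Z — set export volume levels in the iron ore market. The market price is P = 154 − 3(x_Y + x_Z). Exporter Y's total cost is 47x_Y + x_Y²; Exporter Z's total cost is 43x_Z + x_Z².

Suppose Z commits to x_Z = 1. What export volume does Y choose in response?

13

Exporter Y's profit: π = x_Y(154 − 3(x_Y + x_Z)) − 47x_Y − x_Y².
∂π/∂x_Y = 107 − 8x_Y − 3x_Z = 0, so x_Y = 13.375 − 0.375x_Z.
At x_Z = 1: x_Y = 13.375 − 0.375·1 = 13.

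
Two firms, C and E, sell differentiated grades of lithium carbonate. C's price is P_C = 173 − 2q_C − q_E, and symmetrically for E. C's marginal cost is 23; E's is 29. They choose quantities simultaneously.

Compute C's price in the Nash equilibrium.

Firm C's profit: π = q_C(173 − 2q_C − q_E) − 23q_C.
∂π/∂q_C = 150 − 4q_C − q_E = 0 ⇒ q_C = 37.5 − 0.25q_E.
Similarly q_E = 36 − 0.25q_C.
Solving the two reaction functions simultaneously: (1 − (−0.25)(−0.25))q_C = 37.5 − 0.25·36, so 0.9375q_C = 28.5 and q_C = 30.4.
Then q_E = 36 − 0.25·30.4 = 28.4.
P_C = 173 − 2·30.4 − 28.4 = 83.8.

83.8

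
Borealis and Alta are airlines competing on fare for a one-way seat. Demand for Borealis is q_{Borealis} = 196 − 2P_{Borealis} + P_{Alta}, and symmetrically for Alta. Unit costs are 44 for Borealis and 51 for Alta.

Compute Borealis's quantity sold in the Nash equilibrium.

Borealis's profit: π = (P_{Borealis} − 44)(196 − 2P_{Borealis} + P_{Alta}).
∂π/∂P_{Borealis} = 284 − 4P_{Borealis} + P_{Alta} = 0 ⇒ P_{Borealis} = 71 + 0.25P_{Alta}.
Similarly P_{Alta} = 74.5 + 0.25P_{Borealis}.
Substituting the second reaction function into the first: P_{Borealis} = 71 + 0.25(74.5 + 0.25P_{Borealis}), which gives 0.9375P_{Borealis} = 89.625 ⇒ P_{Borealis} = 95.6.
Then P_{Alta} = 74.5 + 0.25·95.6 = 98.4.
q_{Borealis} = 196 − 2·95.6 + 98.4 = 103.2.

103.2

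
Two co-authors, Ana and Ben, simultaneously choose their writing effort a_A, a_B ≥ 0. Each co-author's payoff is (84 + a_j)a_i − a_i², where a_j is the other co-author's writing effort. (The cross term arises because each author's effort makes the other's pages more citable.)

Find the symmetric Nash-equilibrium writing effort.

84

Ana's payoff is (84 + a_B)a_A − a_A².
∂π/∂a_A = 84 + a_B − 2a_A = 0, so a_A = 42 + 0.5a_B.
Setting a_A = a_B in the reaction function: a_A = 42 + 0.5a_A, so a_A = 42 / 0.5 = 84.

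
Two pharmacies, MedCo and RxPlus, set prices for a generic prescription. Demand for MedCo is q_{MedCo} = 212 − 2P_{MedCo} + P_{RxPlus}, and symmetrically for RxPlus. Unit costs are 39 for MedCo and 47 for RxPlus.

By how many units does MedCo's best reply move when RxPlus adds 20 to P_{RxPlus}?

MedCo's profit: π = (P_{MedCo} − 39)(212 − 2P_{MedCo} + P_{RxPlus}).
∂π/∂P_{MedCo} = 290 − 4P_{MedCo} + P_{RxPlus} = 0 ⇒ P_{MedCo} = 72.5 + 0.25P_{RxPlus}.
The reaction-function slope is 0.25, so a 20-unit rise in P_{RxPlus} moves P_{MedCo} by 0.25 × 20 = 5. MedCo's best response rises — the actions are strategic complements.

5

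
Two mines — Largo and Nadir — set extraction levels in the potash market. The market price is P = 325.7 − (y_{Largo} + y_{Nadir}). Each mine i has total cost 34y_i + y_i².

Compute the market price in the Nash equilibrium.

Mine Largo's profit: π = y_{Largo}(325.7 − (y_{Largo} + y_{Nadir})) − 34y_{Largo} − y_{Largo}².
∂π/∂y_{Largo} = 291.7 − 4y_{Largo} − y_{Nadir} = 0, so y_{Largo} = 72.925 − 0.25y_{Nadir}.
By symmetry y_{Nadir} = y_{Largo}; substituting into the reaction function, 1.25y_{Largo} = 72.925 and y_{Largo} = 58.34.
Equilibrium price: P = 325.7 − 116.68 = 209.02.

209.02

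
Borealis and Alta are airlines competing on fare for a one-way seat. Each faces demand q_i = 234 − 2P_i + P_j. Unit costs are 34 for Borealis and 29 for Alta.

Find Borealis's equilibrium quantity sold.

Borealis's profit: π = (P_{Borealis} − 34)(234 − 2P_{Borealis} + P_{Alta}).
∂π/∂P_{Borealis} = 302 − 4P_{Borealis} + P_{Alta} = 0 ⇒ P_{Borealis} = 75.5 + 0.25P_{Alta}.
Similarly P_{Alta} = 73 + 0.25P_{Borealis}.
Solving the two reaction functions simultaneously: (1 − (0.25)(0.25))P_{Borealis} = 75.5 + 0.25·73, so 0.9375P_{Borealis} = 93.75 and P_{Borealis} = 100.
Then P_{Alta} = 73 + 0.25·100 = 98.
q_{Borealis} = 234 − 2·100 + 98 = 132.

132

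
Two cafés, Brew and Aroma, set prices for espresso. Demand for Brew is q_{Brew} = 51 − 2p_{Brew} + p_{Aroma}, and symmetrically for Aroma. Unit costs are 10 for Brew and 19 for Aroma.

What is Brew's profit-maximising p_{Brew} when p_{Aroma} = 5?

Brew's profit: π = (p_{Brew} − 10)(51 − 2p_{Brew} + p_{Aroma}).
∂π/∂p_{Brew} = 71 − 4p_{Brew} + p_{Aroma} = 0 ⇒ p_{Brew} = 17.75 + 0.25p_{Aroma}.
At p_{Aroma} = 5: p_{Brew} = 17.75 + 0.25·5 = 19.

19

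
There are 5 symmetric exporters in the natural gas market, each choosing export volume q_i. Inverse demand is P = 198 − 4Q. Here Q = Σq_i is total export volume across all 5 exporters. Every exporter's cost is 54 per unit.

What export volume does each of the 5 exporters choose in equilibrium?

6

A representative exporter's profit is π_i = q_i(198 − 4Q) − 54q_i, with Q = q_i + Σ_{j≠i} q_j.
First-order condition: 144 − 8q_i − 4Σ_{j≠i} q_j = 0.
Imposing symmetry (q_j = q for all j) turns Σ_{j≠i} q_j into 4q, so 144 = 24q and q = 6.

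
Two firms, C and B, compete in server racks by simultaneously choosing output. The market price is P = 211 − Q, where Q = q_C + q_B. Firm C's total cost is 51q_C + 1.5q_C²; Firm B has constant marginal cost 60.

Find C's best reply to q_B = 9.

Firm C's profit: π = q_C(211 − (q_C + q_B)) − 51q_C − 1.5q_C².
∂π/∂q_C = 160 − 5q_C − q_B = 0, so q_C = 32 − 0.2q_B.
At q_B = 9: q_C = 32 − 0.2·9 = 30.2.

30.2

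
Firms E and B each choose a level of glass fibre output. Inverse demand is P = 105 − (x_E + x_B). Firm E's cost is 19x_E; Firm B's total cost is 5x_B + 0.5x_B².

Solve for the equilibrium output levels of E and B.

Firm E's profit: π = x_E(105 − (x_E + x_B)) − 19x_E.
∂π/∂x_E = 86 − 2x_E − x_B = 0, so x_E = 43 − 0.5x_B.
For B: ∂π/∂x_B = 100 − 3x_B − x_E = 0 ⇒ x_B = 100/3 − (1/3)x_E.
Plugging x_B into E's best response: x_E = 43 − 0.5(100/3 − (1/3)x_E) ⇒ (5/6)x_E = 79/3, so x_E = 31.6.
Then x_B = 100/3 − (1/3)·31.6 = 22.8.

31.6, 22.8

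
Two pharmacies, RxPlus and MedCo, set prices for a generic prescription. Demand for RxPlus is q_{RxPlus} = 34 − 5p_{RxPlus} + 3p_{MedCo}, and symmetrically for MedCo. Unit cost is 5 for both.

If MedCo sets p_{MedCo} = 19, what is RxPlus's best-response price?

11.6

RxPlus's profit: π = (p_{RxPlus} − 5)(34 − 5p_{RxPlus} + 3p_{MedCo}).
∂π/∂p_{RxPlus} = 59 − 10p_{RxPlus} + 3p_{MedCo} = 0 ⇒ p_{RxPlus} = 5.9 + 0.3p_{MedCo}.
At p_{MedCo} = 19: p_{RxPlus} = 5.9 + 0.3·19 = 11.6.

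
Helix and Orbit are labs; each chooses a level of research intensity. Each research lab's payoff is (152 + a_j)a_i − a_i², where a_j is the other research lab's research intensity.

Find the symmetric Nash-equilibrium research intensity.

Helix's payoff is (152 + a_O)a_H − a_H².
∂π/∂a_H = 152 + a_O − 2a_H = 0, so a_H = 76 + 0.5a_O.
By symmetry a_O = a_H; substituting into the reaction function, 0.5a_H = 76 and a_H = 152.

152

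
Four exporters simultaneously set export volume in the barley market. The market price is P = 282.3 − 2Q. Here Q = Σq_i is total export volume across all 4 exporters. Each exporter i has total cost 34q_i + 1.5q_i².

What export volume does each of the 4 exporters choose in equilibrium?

19.1

A representative exporter's profit is π_i = q_i(282.3 − 2Q) − 34q_i − 1.5q_i², with Q = q_i + Σ_{j≠i} q_j.
First-order condition: 248.3 − 7q_i − 2Σ_{j≠i} q_j = 0.
Imposing symmetry (q_j = q for all j) turns Σ_{j≠i} q_j into 3q, so 248.3 = 13q and q = 19.1.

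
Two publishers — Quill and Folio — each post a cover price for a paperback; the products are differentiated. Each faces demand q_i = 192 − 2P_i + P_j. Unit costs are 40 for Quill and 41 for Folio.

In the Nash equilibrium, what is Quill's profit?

Quill's profit: π = (P_{Quill} − 40)(192 − 2P_{Quill} + P_{Folio}).
∂π/∂P_{Quill} = 272 − 4P_{Quill} + P_{Folio} = 0 ⇒ P_{Quill} = 68 + 0.25P_{Folio}.
Similarly P_{Folio} = 68.5 + 0.25P_{Quill}.
Substituting the second reaction function into the first: P_{Quill} = 68 + 0.25(68.5 + 0.25P_{Quill}), which gives 0.9375P_{Quill} = 85.125 ⇒ P_{Quill} = 90.8.
Then P_{Folio} = 68.5 + 0.25·90.8 = 91.2.
q_{Quill} = 192 − 2·90.8 + 91.2 = 101.6.
Profit = (90.8 − 40)·101.6 = 5161.28.

5161.28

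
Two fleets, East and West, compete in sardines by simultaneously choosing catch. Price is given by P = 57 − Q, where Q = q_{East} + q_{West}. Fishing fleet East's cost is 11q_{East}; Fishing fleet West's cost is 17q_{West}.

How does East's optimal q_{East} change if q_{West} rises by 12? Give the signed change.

-6

Fishing fleet East's profit: π = q_{East}(57 − (q_{East} + q_{West})) − 11q_{East}.
∂π/∂q_{East} = 46 − 2q_{East} − q_{West} = 0, so q_{East} = 23 − 0.5q_{West}.
The reaction-function slope is −0.5, so a 12-unit rise in q_{West} moves q_{East} by −0.5 × 12 = −6. East's best response falls — the actions are strategic substitutes.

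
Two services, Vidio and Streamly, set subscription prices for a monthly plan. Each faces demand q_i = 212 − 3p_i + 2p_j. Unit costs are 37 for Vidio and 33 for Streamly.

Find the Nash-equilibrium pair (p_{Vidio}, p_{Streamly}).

80, 78.5

Vidio's profit: π = (p_{Vidio} − 37)(212 − 3p_{Vidio} + 2p_{Streamly}).
∂π/∂p_{Vidio} = 323 − 6p_{Vidio} + 2p_{Streamly} = 0 ⇒ p_{Vidio} = 323/6 + (1/3)p_{Streamly}.
Similarly p_{Streamly} = 311/6 + (1/3)p_{Vidio}.
Solving the two reaction functions simultaneously: (1 − (1/3)(1/3))p_{Vidio} = 323/6 + (1/3)·(311/6), so (8/9)p_{Vidio} = 640/9 and p_{Vidio} = 80.
Then p_{Streamly} = 311/6 + (1/3)·80 = 78.5.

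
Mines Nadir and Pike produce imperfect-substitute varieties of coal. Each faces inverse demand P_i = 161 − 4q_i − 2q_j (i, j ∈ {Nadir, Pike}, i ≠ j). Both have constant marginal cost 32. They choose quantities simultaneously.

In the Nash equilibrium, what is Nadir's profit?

665.64

Mine Nadir's profit: π = q_{Nadir}(161 − 4q_{Nadir} − 2q_{Pike}) − 32q_{Nadir}.
∂π/∂q_{Nadir} = 129 − 8q_{Nadir} − 2q_{Pike} = 0 ⇒ q_{Nadir} = 16.125 − 0.25q_{Pike}.
Setting q_{Nadir} = q_{Pike} in the reaction function: q_{Nadir} = 16.125 − 0.25q_{Nadir}, so q_{Nadir} = 16.125 / 1.25 = 12.9.
P_{Nadir} = 161 − 4·12.9 − 2·12.9 = 83.6.
Profit = (83.6 − 32)·12.9 = 665.64.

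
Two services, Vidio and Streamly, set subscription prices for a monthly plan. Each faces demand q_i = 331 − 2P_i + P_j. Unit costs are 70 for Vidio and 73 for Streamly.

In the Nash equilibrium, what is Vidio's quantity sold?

174.8

Vidio's profit: π = (P_{Vidio} − 70)(331 − 2P_{Vidio} + P_{Streamly}).
∂π/∂P_{Vidio} = 471 − 4P_{Vidio} + P_{Streamly} = 0 ⇒ P_{Vidio} = 117.75 + 0.25P_{Streamly}.
Similarly P_{Streamly} = 119.25 + 0.25P_{Vidio}.
Solving the two reaction functions simultaneously: (1 − (0.25)(0.25))P_{Vidio} = 117.75 + 0.25·119.25, so 0.9375P_{Vidio} = 147.5625 and P_{Vidio} = 157.4.
Then P_{Streamly} = 119.25 + 0.25·157.4 = 158.6.
q_{Vidio} = 331 − 2·157.4 + 158.6 = 174.8.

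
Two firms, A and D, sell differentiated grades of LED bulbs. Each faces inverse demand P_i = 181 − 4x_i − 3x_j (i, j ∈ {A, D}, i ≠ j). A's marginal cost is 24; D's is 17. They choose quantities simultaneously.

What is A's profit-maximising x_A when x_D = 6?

Firm A's profit: π = x_A(181 − 4x_A − 3x_D) − 24x_A.
∂π/∂x_A = 157 − 8x_A − 3x_D = 0 ⇒ x_A = 19.625 − 0.375x_D.
At x_D = 6: x_A = 19.625 − 0.375·6 = 17.375.

17.375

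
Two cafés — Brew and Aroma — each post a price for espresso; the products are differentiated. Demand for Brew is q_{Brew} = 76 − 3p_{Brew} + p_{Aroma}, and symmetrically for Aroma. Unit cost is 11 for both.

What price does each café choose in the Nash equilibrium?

Brew's profit: π = (p_{Brew} − 11)(76 − 3p_{Brew} + p_{Aroma}).
∂π/∂p_{Brew} = 109 − 6p_{Brew} + p_{Aroma} = 0 ⇒ p_{Brew} = 109/6 + (1/6)p_{Aroma}.
Setting p_{Brew} = p_{Aroma} in the reaction function: p_{Brew} = 109/6 + (1/6)p_{Brew}, so p_{Brew} = (109/6) / (5/6) = 21.8.

21.8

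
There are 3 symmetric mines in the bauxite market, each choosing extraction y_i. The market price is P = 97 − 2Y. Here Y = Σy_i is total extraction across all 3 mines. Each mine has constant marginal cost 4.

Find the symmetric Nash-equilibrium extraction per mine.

A representative mine's profit is π_i = y_i(97 − 2Y) − 4y_i, with Y = y_i + Σ_{j≠i} y_j.
First-order condition: 93 − 4y_i − 2Σ_{j≠i} y_j = 0.
With identical mines, set every y_j = y: then 93 − 4y − 4y = 0, i.e. y = 93/8 = 11.625.

11.625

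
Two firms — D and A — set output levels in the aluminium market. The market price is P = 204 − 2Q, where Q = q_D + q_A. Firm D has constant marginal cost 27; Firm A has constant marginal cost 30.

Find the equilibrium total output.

Firm D's profit: π = q_D(204 − 2(q_D + q_A)) − 27q_D.
∂π/∂q_D = 177 − 4q_D − 2q_A = 0, so q_D = 44.25 − 0.5q_A.
By the same steps for A: q_A = 43.5 − 0.5q_D.
Plugging q_A into D's best response: q_D = 44.25 − 0.5(43.5 − 0.5q_D) ⇒ 0.75q_D = 22.5, so q_D = 30.
Then q_A = 43.5 − 0.5·30 = 28.5.
Total output: 30 + 28.5 = 58.5.

58.5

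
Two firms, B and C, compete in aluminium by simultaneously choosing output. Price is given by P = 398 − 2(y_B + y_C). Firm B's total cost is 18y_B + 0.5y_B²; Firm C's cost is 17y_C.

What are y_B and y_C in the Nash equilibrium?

Firm B's profit: π = y_B(398 − 2(y_B + y_C)) − 18y_B − 0.5y_B².
∂π/∂y_B = 380 − 5y_B − 2y_C = 0, so y_B = 76 − 0.4y_C.
For C: ∂π/∂y_C = 381 − 4y_C − 2y_B = 0 ⇒ y_C = 95.25 − 0.5y_B.
Plugging y_C into B's best response: y_B = 76 − 0.4(95.25 − 0.5y_B) ⇒ 0.8y_B = 37.9, so y_B = 47.375.
Then y_C = 95.25 − 0.5·47.375 = 71.5625.

47.375, 71.5625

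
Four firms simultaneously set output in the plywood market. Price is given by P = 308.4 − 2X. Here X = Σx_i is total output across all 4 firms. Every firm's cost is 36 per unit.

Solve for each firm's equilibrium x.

27.24

A representative firm's profit is π_i = x_i(308.4 − 2X) − 36x_i, with X = x_i + Σ_{j≠i} x_j.
First-order condition: 272.4 − 4x_i − 2Σ_{j≠i} x_j = 0.
In a symmetric equilibrium every firm chooses the same x, so Σ_{j≠i} x_j = 3x. The condition becomes 272.4 − 10x = 0, giving x = 272.4/10 = 27.24.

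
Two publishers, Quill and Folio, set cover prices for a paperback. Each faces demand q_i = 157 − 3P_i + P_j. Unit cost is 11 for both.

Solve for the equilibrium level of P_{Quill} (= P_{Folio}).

Quill's profit: π = (P_{Quill} − 11)(157 − 3P_{Quill} + P_{Folio}).
∂π/∂P_{Quill} = 190 − 6P_{Quill} + P_{Folio} = 0 ⇒ P_{Quill} = 95/3 + (1/6)P_{Folio}.
By symmetry P_{Folio} = P_{Quill}; substituting into the reaction function, (5/6)P_{Quill} = 95/3 and P_{Quill} = 38.

38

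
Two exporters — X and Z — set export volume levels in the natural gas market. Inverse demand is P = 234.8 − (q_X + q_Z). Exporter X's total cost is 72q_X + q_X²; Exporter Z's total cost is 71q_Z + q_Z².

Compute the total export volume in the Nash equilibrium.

65.32

Exporter X's profit: π = q_X(234.8 − (q_X + q_Z)) − 72q_X − q_X².
∂π/∂q_X = 162.8 − 4q_X − q_Z = 0, so q_X = 40.7 − 0.25q_Z.
By the same steps for Z: q_Z = 40.95 − 0.25q_X.
Solving the two reaction functions simultaneously: (1 − (−0.25)(−0.25))q_X = 40.7 − 0.25·40.95, so 0.9375q_X = 30.4625 and q_X = 2437/75.
Then q_Z = 40.95 − 0.25·(2437/75) = 2462/75.
Total export volume: 2437/75 + 2462/75 = 65.32.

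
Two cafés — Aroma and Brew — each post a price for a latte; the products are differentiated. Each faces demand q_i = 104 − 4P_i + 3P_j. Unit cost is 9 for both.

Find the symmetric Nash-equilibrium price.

28

Aroma's profit: π = (P_{Aroma} − 9)(104 − 4P_{Aroma} + 3P_{Brew}).
∂π/∂P_{Aroma} = 140 − 8P_{Aroma} + 3P_{Brew} = 0 ⇒ P_{Aroma} = 17.5 + 0.375P_{Brew}.
The game is symmetric, so in equilibrium P_{Brew} = P_{Aroma}: the reaction function gives 0.625P_{Aroma} = 17.5, hence P_{Aroma} = 28.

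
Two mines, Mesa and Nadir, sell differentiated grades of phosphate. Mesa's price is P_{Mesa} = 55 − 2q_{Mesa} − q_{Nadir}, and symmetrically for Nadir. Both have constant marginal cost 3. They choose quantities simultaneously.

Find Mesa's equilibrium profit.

Mine Mesa's profit: π = q_{Mesa}(55 − 2q_{Mesa} − q_{Nadir}) − 3q_{Mesa}.
∂π/∂q_{Mesa} = 52 − 4q_{Mesa} − q_{Nadir} = 0 ⇒ q_{Mesa} = 13 − 0.25q_{Nadir}.
The game is symmetric, so in equilibrium q_{Nadir} = q_{Mesa}: the reaction function gives 1.25q_{Mesa} = 13, hence q_{Mesa} = 10.4.
P_{Mesa} = 55 − 2·10.4 − 10.4 = 23.8.
Profit = (23.8 − 3)·10.4 = 216.32.

216.32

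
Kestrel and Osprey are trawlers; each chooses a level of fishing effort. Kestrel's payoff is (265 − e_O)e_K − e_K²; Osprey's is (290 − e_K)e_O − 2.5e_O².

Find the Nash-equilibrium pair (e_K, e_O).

Expanding Kestrel's payoff: 265e_K − e_Oe_K − e_K².
∂π/∂e_K = 265 − e_O − 2e_K = 0, so e_K = 132.5 − 0.5e_O.
Likewise for Osprey: e_O = 58 − 0.2e_K.
Substituting the second reaction function into the first: e_K = 132.5 − 0.5(58 − 0.2e_K), which gives 0.9e_K = 103.5 ⇒ e_K = 115.
Then e_O = 58 − 0.2·115 = 35.

115, 35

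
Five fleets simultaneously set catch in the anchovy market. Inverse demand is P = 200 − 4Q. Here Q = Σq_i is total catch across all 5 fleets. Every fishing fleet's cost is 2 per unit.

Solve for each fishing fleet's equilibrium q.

A representative fishing fleet's profit is π_i = q_i(200 − 4Q) − 2q_i, with Q = q_i + Σ_{j≠i} q_j.
First-order condition: 198 − 8q_i − 4Σ_{j≠i} q_j = 0.
In a symmetric equilibrium every fishing fleet chooses the same q, so Σ_{j≠i} q_j = 4q. The condition becomes 198 − 24q = 0, giving q = 198/24 = 8.25.

8.25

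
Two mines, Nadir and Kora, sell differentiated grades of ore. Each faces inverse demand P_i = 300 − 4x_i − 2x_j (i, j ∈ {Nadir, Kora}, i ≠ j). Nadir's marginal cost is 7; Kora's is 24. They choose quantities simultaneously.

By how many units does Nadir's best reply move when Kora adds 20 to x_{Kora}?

Mine Nadir's profit: π = x_{Nadir}(300 − 4x_{Nadir} − 2x_{Kora}) − 7x_{Nadir}.
∂π/∂x_{Nadir} = 293 − 8x_{Nadir} − 2x_{Kora} = 0 ⇒ x_{Nadir} = 36.625 − 0.25x_{Kora}.
The reaction-function slope is −0.25, so a 20-unit rise in x_{Kora} moves x_{Nadir} by −0.25 × 20 = −5. Nadir's best response falls — the actions are strategic substitutes.

-5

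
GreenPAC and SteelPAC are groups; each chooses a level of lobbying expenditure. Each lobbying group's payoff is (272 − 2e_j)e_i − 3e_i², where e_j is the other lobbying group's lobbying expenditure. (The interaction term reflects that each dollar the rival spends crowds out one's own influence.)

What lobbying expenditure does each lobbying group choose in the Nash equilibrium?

34

GreenPAC's payoff is (272 − 2e_S)e_G − 3e_G².
∂π/∂e_G = 272 − 2e_S − 6e_G = 0, so e_G = 136/3 − (1/3)e_S.
By symmetry e_S = e_G; substituting into the reaction function, (4/3)e_G = 136/3 and e_G = 34.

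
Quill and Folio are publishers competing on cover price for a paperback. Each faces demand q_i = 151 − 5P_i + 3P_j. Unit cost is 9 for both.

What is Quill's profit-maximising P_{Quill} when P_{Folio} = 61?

37.9

Quill's profit: π = (P_{Quill} − 9)(151 − 5P_{Quill} + 3P_{Folio}).
∂π/∂P_{Quill} = 196 − 10P_{Quill} + 3P_{Folio} = 0 ⇒ P_{Quill} = 19.6 + 0.3P_{Folio}.
At P_{Folio} = 61: P_{Quill} = 19.6 + 0.3·61 = 37.9.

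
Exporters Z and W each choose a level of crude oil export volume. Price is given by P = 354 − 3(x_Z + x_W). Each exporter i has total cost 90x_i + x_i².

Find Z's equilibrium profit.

2304

Exporter Z's profit: π = x_Z(354 − 3(x_Z + x_W)) − 90x_Z − x_Z².
∂π/∂x_Z = 264 − 8x_Z − 3x_W = 0, so x_Z = 33 − 0.375x_W.
The game is symmetric, so in equilibrium x_W = x_Z: the reaction function gives 1.375x_Z = 33, hence x_Z = 24.
Price P = 354 − 3·48 = 210.
Z's profit: (210 − 90)·24 − (24)² = 2304.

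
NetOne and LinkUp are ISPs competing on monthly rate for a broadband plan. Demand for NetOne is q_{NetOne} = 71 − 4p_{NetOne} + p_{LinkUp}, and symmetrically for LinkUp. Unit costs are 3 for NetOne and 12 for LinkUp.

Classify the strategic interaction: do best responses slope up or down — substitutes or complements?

NetOne's profit: π = (p_{NetOne} − 3)(71 − 4p_{NetOne} + p_{LinkUp}).
∂π/∂p_{NetOne} = 83 − 8p_{NetOne} + p_{LinkUp} = 0 ⇒ p_{NetOne} = 10.375 + 0.125p_{LinkUp}.
The best-response slope dp_{NetOne}/dp_{LinkUp} = 0.125 > 0: the reaction function is upward-sloping, so the choices are strategic complements.

strategic complements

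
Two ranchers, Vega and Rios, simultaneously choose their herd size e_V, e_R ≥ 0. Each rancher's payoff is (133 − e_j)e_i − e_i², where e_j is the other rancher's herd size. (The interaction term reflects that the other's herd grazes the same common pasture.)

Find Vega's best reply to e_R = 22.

55.5

Vega's payoff is (133 − e_R)e_V − e_V².
∂π/∂e_V = 133 − e_R − 2e_V = 0, so e_V = 66.5 − 0.5e_R.
At e_R = 22: e_V = 66.5 − 0.5·22 = 55.5.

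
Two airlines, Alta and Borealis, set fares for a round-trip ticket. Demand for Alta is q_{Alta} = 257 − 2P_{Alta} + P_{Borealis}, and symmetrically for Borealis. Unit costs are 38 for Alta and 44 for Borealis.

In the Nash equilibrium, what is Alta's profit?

10892.88

Alta's profit: π = (P_{Alta} − 38)(257 − 2P_{Alta} + P_{Borealis}).
∂π/∂P_{Alta} = 333 − 4P_{Alta} + P_{Borealis} = 0 ⇒ P_{Alta} = 83.25 + 0.25P_{Borealis}.
Similarly P_{Borealis} = 86.25 + 0.25P_{Alta}.
Plugging P_{Borealis} into Alta's best response: P_{Alta} = 83.25 + 0.25(86.25 + 0.25P_{Alta}) ⇒ 0.9375P_{Alta} = 104.8125, so P_{Alta} = 111.8.
Then P_{Borealis} = 86.25 + 0.25·111.8 = 114.2.
q_{Alta} = 257 − 2·111.8 + 114.2 = 147.6.
Profit = (111.8 − 38)·147.6 = 10892.88.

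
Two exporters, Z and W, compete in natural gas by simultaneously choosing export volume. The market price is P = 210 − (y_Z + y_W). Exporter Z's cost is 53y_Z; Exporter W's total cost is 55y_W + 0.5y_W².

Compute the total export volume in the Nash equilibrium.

Exporter Z's profit: π = y_Z(210 − (y_Z + y_W)) − 53y_Z.
∂π/∂y_Z = 157 − 2y_Z − y_W = 0, so y_Z = 78.5 − 0.5y_W.
For W: ∂π/∂y_W = 155 − 3y_W − y_Z = 0 ⇒ y_W = 155/3 − (1/3)y_Z.
Substituting the second reaction function into the first: y_Z = 78.5 − 0.5(155/3 − (1/3)y_Z), which gives (5/6)y_Z = 158/3 ⇒ y_Z = 63.2.
Then y_W = 155/3 − (1/3)·63.2 = 30.6.
Total export volume: 63.2 + 30.6 = 93.8.

93.8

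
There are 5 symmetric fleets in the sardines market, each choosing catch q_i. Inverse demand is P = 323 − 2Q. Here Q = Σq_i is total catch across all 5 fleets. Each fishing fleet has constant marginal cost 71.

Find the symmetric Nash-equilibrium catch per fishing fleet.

21

A representative fishing fleet's profit is π_i = q_i(323 − 2Q) − 71q_i, with Q = q_i + Σ_{j≠i} q_j.
First-order condition: 252 − 4q_i − 2Σ_{j≠i} q_j = 0.
In a symmetric equilibrium every fishing fleet chooses the same q, so Σ_{j≠i} q_j = 4q. The condition becomes 252 − 12q = 0, giving q = 252/12 = 21.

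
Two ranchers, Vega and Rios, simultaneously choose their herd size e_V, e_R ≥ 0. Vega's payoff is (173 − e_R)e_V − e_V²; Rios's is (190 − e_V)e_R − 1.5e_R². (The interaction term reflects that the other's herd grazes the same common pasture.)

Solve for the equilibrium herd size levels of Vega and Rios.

Expanding Vega's payoff: 173e_V − e_Re_V − e_V².
∂π/∂e_V = 173 − e_R − 2e_V = 0, so e_V = 86.5 − 0.5e_R.
Likewise for Rios: e_R = 190/3 − (1/3)e_V.
Solving the two reaction functions simultaneously: (1 − (−0.5)(−1/3))e_V = 86.5 − 0.5·(190/3), so (5/6)e_V = 329/6 and e_V = 65.8.
Then e_R = 190/3 − (1/3)·65.8 = 41.4.

65.8, 41.4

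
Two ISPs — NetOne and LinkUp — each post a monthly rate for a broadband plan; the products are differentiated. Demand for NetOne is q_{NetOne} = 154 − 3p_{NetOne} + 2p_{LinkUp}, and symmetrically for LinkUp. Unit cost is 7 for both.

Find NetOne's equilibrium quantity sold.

110.25

NetOne's profit: π = (p_{NetOne} − 7)(154 − 3p_{NetOne} + 2p_{LinkUp}).
∂π/∂p_{NetOne} = 175 − 6p_{NetOne} + 2p_{LinkUp} = 0 ⇒ p_{NetOne} = 175/6 + (1/3)p_{LinkUp}.
Setting p_{NetOne} = p_{LinkUp} in the reaction function: p_{NetOne} = 175/6 + (1/3)p_{NetOne}, so p_{NetOne} = (175/6) / (2/3) = 43.75.
q_{NetOne} = 154 − 3·43.75 + 2·43.75 = 110.25.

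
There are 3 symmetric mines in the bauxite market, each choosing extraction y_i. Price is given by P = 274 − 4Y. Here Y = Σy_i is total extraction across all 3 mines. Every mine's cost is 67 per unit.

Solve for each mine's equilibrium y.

A representative mine's profit is π_i = y_i(274 − 4Y) − 67y_i, with Y = y_i + Σ_{j≠i} y_j.
First-order condition: 207 − 8y_i − 4Σ_{j≠i} y_j = 0.
In a symmetric equilibrium every mine chooses the same y, so Σ_{j≠i} y_j = 2y. The condition becomes 207 − 16y = 0, giving y = 207/16 = 12.9375.

12.9375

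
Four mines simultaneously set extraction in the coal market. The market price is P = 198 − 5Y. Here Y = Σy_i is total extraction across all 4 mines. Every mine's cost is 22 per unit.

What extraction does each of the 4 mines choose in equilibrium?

A representative mine's profit is π_i = y_i(198 − 5Y) − 22y_i, with Y = y_i + Σ_{j≠i} y_j.
First-order condition: 176 − 10y_i − 5Σ_{j≠i} y_j = 0.
With identical mines, set every y_j = y: then 176 − 10y − 15y = 0, i.e. y = 176/25 = 7.04.

7.04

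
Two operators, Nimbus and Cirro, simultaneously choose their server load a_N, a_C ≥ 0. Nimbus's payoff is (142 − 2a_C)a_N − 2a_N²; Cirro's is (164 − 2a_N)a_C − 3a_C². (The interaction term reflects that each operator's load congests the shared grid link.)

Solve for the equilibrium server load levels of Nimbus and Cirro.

Expanding Nimbus's payoff: 142a_N − 2a_Ca_N − 2a_N².
∂π/∂a_N = 142 − 2a_C − 4a_N = 0, so a_N = 35.5 − 0.5a_C.
Likewise for Cirro: a_C = 82/3 − (1/3)a_N.
Plugging a_C into Nimbus's best response: a_N = 35.5 − 0.5(82/3 − (1/3)a_N) ⇒ (5/6)a_N = 131/6, so a_N = 26.2.
Then a_C = 82/3 − (1/3)·26.2 = 18.6.

26.2, 18.6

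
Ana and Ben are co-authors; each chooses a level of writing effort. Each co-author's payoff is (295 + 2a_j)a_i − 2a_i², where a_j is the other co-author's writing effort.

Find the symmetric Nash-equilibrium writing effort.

Ana's payoff is (295 + 2a_B)a_A − 2a_A².
∂π/∂a_A = 295 + 2a_B − 4a_A = 0, so a_A = 73.75 + 0.5a_B.
The game is symmetric, so in equilibrium a_B = a_A: the reaction function gives 0.5a_A = 73.75, hence a_A = 147.5.

147.5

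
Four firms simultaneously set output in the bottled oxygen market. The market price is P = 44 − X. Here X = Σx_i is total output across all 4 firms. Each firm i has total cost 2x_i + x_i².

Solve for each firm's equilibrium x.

6

A representative firm's profit is π_i = x_i(44 − X) − 2x_i − x_i², with X = x_i + Σ_{j≠i} x_j.
First-order condition: 42 − 4x_i − Σ_{j≠i} x_j = 0.
Imposing symmetry (x_j = x for all j) turns Σ_{j≠i} x_j into 3x, so 42 = 7x and x = 6.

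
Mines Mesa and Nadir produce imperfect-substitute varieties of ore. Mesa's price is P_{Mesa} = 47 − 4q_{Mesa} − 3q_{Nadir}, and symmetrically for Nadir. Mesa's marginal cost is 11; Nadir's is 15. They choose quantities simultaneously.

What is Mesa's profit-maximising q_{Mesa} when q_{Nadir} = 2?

3.75

Mine Mesa's profit: π = q_{Mesa}(47 − 4q_{Mesa} − 3q_{Nadir}) − 11q_{Mesa}.
∂π/∂q_{Mesa} = 36 − 8q_{Mesa} − 3q_{Nadir} = 0 ⇒ q_{Mesa} = 4.5 − 0.375q_{Nadir}.
At q_{Nadir} = 2: q_{Mesa} = 4.5 − 0.375·2 = 3.75.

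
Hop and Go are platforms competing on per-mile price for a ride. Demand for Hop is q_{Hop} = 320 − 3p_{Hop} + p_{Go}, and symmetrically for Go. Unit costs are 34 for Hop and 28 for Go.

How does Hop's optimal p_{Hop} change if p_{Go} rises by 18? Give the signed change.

3

Hop's profit: π = (p_{Hop} − 34)(320 − 3p_{Hop} + p_{Go}).
∂π/∂p_{Hop} = 422 − 6p_{Hop} + p_{Go} = 0 ⇒ p_{Hop} = 211/3 + (1/6)p_{Go}.
The reaction-function slope is 1/6, so an 18-unit rise in p_{Go} moves p_{Hop} by 1/6 × 18 = 3. Hop's best response rises — the actions are strategic complements.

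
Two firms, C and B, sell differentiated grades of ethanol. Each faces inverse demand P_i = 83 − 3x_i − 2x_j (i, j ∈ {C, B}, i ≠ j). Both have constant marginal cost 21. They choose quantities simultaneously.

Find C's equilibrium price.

Firm C's profit: π = x_C(83 − 3x_C − 2x_B) − 21x_C.
∂π/∂x_C = 62 − 6x_C − 2x_B = 0 ⇒ x_C = 31/3 − (1/3)x_B.
Setting x_C = x_B in the reaction function: x_C = 31/3 − (1/3)x_C, so x_C = (31/3) / (4/3) = 7.75.
P_C = 83 − 3·7.75 − 2·7.75 = 44.25.

44.25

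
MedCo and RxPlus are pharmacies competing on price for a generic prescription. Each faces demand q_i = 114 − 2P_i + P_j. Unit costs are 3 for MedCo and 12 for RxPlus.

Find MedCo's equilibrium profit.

MedCo's profit: π = (P_{MedCo} − 3)(114 − 2P_{MedCo} + P_{RxPlus}).
∂π/∂P_{MedCo} = 120 − 4P_{MedCo} + P_{RxPlus} = 0 ⇒ P_{MedCo} = 30 + 0.25P_{RxPlus}.
Similarly P_{RxPlus} = 34.5 + 0.25P_{MedCo}.
Solving the two reaction functions simultaneously: (1 − (0.25)(0.25))P_{MedCo} = 30 + 0.25·34.5, so 0.9375P_{MedCo} = 38.625 and P_{MedCo} = 41.2.
Then P_{RxPlus} = 34.5 + 0.25·41.2 = 44.8.
q_{MedCo} = 114 − 2·41.2 + 44.8 = 76.4.
Profit = (41.2 − 3)·76.4 = 2918.48.

2918.48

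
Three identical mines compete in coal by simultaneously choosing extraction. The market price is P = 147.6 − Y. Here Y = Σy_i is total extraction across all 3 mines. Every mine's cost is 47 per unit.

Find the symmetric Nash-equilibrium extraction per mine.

25.15

A representative mine's profit is π_i = y_i(147.6 − Y) − 47y_i, with Y = y_i + Σ_{j≠i} y_j.
First-order condition: 100.6 − 2y_i − Σ_{j≠i} y_j = 0.
With identical mines, set every y_j = y: then 100.6 − 2y − 2y = 0, i.e. y = 100.6/4 = 25.15.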